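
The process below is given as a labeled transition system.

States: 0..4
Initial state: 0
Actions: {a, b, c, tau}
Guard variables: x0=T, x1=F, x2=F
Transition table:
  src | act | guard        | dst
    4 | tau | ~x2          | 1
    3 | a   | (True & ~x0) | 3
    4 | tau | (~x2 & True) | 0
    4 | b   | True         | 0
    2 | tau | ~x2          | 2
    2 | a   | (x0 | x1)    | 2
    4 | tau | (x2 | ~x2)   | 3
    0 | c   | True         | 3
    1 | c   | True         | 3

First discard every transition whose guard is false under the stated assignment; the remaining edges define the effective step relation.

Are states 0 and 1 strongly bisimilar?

Answer: BISIMILAR

Analysis:
Bisimulation quotient by refinement:
  π0 = {{0,1,2,3,4}}
  π1 = {{0,1},{2},{3},{4}}
4 equivalence class(es) (converged in 2)
0∈{0,1}, 1∈{0,1}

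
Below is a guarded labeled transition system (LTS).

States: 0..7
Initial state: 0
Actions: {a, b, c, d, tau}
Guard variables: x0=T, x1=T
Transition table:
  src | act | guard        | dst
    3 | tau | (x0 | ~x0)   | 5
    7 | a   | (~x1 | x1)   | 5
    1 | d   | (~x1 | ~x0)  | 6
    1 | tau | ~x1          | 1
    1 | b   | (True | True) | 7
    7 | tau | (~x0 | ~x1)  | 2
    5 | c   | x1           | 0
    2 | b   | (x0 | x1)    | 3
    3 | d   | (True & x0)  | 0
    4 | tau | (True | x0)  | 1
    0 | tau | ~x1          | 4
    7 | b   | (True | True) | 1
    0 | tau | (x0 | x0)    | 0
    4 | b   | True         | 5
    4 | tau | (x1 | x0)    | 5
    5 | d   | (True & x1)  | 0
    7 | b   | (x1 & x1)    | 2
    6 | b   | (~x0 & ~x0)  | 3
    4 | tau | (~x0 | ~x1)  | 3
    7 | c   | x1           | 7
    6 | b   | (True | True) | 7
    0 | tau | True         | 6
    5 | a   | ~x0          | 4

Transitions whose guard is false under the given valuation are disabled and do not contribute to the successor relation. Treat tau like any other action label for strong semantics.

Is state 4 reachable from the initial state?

Answer: UNREACHABLE

Trace:
Guard filter leaves 16 enabled edge(s).
Layer 0: {0}
Layer 1: {6}  cumulative {0,6}
Layer 2: {7}  cumulative {0,6,7}
Layer 3: {1,2,5}  cumulative {0,1,2,5,6,7}
Layer 4: {3}  cumulative {0,1,2,3,5,6,7}
Reach set: {0,1,2,3,5,6,7}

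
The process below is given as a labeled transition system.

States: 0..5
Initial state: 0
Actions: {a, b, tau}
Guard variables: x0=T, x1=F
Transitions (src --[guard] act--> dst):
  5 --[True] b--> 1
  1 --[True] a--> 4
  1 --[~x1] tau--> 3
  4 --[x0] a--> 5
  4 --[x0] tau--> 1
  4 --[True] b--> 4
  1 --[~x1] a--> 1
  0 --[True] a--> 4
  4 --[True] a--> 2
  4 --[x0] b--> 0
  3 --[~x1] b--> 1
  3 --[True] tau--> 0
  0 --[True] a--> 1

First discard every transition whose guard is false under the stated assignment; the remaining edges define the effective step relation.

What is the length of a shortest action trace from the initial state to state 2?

BFS to 2:
  L0 = {0}
  L1 = {1,4}
  L2 = {2,3,5}
first hit 2 at d=2 via a·a

Answer: 2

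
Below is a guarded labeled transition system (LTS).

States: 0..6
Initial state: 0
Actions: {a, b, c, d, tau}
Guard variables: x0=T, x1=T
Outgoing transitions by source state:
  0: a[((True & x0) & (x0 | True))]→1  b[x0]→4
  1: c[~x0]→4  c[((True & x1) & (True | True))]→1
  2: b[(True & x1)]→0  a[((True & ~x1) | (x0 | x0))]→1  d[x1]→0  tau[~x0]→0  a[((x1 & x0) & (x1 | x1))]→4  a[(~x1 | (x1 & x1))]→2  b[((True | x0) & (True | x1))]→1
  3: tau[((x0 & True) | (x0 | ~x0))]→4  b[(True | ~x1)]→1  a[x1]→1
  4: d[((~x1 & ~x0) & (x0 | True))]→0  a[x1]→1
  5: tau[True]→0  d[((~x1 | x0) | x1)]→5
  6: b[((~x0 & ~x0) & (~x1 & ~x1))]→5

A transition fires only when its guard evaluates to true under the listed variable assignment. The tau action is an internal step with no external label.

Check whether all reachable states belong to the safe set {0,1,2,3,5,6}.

Answer: INVARIANT VIOLATED at state 4

Trace:
Safe = {0,1,2,3,5,6}
Reach set: {0,1,4}
  0: safe
  1: safe
  4: VIOLATES
counterexample path to 4: b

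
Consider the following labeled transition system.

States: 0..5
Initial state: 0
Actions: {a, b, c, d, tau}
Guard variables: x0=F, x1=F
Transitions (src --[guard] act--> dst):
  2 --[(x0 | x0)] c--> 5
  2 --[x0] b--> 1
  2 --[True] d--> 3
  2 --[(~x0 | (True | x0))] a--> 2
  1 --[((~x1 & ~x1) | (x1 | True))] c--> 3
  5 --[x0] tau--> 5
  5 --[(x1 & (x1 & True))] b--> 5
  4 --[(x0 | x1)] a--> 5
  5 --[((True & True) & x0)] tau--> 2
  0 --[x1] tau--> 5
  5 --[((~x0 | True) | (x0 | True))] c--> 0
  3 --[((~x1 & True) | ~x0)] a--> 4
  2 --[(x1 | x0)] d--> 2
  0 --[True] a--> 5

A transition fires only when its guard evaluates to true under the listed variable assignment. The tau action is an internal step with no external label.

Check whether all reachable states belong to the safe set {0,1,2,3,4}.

Allowed set {0,1,2,3,4}
Reachable = {0,5}
  0: ✓
  5: ✗ unsafe
witness against invariant: a → 5

Answer: INVARIANT VIOLATED at state 5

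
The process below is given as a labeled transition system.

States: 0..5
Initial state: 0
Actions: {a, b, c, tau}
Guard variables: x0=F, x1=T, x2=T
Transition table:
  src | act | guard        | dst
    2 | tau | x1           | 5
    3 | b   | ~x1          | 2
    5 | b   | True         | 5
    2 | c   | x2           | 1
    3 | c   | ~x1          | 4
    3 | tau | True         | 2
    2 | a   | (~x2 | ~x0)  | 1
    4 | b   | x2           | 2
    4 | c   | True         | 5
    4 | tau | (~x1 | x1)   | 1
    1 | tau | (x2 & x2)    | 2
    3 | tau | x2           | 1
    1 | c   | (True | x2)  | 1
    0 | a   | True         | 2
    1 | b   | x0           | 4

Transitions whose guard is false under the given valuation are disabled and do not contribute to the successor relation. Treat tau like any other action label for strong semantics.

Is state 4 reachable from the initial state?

After dropping false guards: 12 live edges.
L0 = {0}
L1 = {2}  now seen {0,2}
L2 = {1,5}  now seen {0,1,2,5}
Reachable = {0,1,2,5}

Answer: UNREACHABLE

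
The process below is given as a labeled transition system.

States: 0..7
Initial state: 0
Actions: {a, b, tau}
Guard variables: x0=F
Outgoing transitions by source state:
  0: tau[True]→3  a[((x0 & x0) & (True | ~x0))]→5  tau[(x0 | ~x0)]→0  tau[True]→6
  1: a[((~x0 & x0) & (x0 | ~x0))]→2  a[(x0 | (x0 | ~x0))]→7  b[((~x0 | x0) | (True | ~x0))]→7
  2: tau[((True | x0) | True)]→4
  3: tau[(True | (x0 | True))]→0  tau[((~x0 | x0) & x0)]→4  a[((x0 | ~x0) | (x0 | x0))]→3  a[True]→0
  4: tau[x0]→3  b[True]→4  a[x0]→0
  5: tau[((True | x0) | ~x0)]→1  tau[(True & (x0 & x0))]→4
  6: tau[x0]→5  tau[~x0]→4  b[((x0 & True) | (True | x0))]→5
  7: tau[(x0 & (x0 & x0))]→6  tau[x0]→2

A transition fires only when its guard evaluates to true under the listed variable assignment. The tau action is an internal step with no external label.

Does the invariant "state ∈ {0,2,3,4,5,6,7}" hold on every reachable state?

Inv-set: {0,2,3,4,5,6,7}
Reachable = {0,1,3,4,5,6,7}
  0: ✓
  1: outside
  3: ✓
  4: ✓
  5: ✓
  6: ✓
  7: ✓
reach 1 via tau·b·tau — violates

Answer: INVARIANT VIOLATED at state 1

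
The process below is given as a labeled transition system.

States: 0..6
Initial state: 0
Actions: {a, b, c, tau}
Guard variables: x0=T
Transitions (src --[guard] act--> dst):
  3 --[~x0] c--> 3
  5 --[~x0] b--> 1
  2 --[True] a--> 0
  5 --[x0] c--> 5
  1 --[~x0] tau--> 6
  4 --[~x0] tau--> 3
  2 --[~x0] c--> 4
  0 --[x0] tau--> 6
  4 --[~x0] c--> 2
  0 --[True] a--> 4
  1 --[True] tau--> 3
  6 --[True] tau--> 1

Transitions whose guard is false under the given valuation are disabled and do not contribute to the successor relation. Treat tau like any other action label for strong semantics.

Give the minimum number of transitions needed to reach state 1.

Answer: 2

Trace:
BFS to 1:
  Layer 0: {0}
  Layer 1: {4,6}
  Layer 2: {1}
1 enters at depth 2; path tau·tau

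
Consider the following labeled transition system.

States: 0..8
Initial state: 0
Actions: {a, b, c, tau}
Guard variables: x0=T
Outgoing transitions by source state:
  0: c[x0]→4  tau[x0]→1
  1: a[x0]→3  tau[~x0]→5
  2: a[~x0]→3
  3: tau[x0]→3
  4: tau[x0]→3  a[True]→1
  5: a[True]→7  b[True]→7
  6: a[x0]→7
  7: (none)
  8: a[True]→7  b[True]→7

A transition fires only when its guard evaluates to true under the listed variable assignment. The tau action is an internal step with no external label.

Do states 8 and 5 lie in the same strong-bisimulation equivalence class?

Compute ~ classes (split until stable):
  π0 = {{0,1,2,3,4,5,6,7,8}}
  π1 = {{0},{1,6},{2,7},{3},{4},{5,8}}
  π2 = {{0},{1},{2,7},{3},{4},{5,8},{6}}
Fixed point at round 3; 7 class(es).
class of 8: {5,8}; class of 5: {5,8}

Answer: BISIMILAR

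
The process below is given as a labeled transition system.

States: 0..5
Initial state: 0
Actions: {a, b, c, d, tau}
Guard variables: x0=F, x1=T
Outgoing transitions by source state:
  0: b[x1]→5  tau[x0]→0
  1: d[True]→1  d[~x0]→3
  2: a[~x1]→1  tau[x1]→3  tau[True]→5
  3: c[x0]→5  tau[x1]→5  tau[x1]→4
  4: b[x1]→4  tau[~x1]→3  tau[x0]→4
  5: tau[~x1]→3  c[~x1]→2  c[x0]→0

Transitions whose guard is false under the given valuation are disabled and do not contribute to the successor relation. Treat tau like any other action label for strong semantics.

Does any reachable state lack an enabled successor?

Answer: DEADLOCK at state 5

Working:
Reach set: {0,5}
  0: b→5  [1 out]
  5: ∅  [no exit]
Path to 5: b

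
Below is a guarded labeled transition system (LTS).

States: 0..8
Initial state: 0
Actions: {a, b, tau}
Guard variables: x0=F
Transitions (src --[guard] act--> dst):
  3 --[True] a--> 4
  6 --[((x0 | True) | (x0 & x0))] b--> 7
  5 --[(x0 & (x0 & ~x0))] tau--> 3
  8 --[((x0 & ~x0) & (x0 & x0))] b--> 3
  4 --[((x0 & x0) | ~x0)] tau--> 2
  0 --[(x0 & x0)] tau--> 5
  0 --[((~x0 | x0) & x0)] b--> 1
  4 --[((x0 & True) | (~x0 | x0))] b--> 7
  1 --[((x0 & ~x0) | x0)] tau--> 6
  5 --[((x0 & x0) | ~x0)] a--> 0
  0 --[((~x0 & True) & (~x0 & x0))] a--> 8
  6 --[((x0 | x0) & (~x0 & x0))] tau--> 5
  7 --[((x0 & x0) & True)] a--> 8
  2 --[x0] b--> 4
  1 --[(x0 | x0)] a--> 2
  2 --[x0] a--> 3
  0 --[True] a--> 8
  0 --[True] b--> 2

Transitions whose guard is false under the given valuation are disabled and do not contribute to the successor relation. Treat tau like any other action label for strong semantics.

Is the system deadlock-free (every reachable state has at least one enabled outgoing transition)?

R = {0,2,8}
  0: a→8  b→2  [2 out]
  2: ∅  [no exit]
  8: ∅  [no exit]
witness 2: b

Answer: DEADLOCK at state 2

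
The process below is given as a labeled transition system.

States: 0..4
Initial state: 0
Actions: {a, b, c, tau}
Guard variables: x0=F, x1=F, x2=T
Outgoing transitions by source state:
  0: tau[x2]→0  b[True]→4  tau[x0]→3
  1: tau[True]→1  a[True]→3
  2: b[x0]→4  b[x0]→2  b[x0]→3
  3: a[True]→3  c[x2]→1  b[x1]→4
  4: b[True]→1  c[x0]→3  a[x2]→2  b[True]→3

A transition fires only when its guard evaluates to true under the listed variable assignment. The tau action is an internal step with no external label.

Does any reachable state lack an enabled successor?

Answer: DEADLOCK at state 2

Trace:
Reach set: {0,1,2,3,4}
  0: b→4  tau→0  [2 exit(s)]
  1: a→3  tau→1  [2 exit(s)]
  2: ∅  [STUCK]
  3: a→3  c→1  [2 exit(s)]
  4: a→2  b→1  b→3  [3 exit(s)]
Path to 2: b·a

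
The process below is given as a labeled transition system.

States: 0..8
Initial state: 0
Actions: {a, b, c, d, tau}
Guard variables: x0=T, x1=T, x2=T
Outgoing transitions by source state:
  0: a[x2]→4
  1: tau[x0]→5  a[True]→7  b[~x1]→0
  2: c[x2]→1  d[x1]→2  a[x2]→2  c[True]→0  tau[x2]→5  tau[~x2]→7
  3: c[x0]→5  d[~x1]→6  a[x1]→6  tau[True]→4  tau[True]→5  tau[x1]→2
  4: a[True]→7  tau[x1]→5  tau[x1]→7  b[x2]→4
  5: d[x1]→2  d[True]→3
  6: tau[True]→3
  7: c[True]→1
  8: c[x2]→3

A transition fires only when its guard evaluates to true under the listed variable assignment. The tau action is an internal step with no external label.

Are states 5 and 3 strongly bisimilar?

Compute ~ classes (split until stable):
  π0 = {{0,1,2,3,4,5,6,7,8}}
  π1 = {{0},{1},{2},{3},{4},{5},{6},{7,8}}
  π2 = {{0},{1},{2},{3},{4},{5},{6},{7},{8}}
Fixed point at round 3; 9 class(es).
class of 5: {5}; class of 3: {3}

Answer: NOT BISIMILAR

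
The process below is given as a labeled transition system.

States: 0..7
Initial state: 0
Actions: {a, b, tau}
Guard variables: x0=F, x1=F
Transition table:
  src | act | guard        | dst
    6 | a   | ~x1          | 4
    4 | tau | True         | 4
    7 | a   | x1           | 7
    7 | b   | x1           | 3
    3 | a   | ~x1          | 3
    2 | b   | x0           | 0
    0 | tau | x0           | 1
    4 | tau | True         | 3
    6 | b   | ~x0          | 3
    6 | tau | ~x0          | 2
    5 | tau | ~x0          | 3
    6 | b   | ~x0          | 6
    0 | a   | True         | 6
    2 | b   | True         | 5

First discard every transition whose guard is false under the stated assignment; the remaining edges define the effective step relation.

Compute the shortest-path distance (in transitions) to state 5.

Answer: 3

Analysis:
Breadth-first toward 5:
  Layer 0: {0}
  Layer 1: {6}
  Layer 2: {2,3,4}
  Layer 3: {5}
depth(5)=3, e.g. a·tau·b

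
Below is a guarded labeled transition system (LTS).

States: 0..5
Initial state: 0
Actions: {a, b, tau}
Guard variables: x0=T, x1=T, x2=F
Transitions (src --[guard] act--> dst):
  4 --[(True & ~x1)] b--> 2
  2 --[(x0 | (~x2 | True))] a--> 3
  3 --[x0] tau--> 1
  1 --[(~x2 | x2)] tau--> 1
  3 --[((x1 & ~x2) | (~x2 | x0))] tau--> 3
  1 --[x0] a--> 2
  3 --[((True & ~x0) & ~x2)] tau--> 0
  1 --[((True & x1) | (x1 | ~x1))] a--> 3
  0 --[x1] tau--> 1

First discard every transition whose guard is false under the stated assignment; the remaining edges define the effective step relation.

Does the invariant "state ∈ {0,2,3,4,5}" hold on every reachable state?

Inv-set: {0,2,3,4,5}
Reachable = {0,1,2,3}
  0: safe
  1: outside
  2: safe
  3: safe
reach 1 via tau — violates

Answer: INVARIANT VIOLATED at state 1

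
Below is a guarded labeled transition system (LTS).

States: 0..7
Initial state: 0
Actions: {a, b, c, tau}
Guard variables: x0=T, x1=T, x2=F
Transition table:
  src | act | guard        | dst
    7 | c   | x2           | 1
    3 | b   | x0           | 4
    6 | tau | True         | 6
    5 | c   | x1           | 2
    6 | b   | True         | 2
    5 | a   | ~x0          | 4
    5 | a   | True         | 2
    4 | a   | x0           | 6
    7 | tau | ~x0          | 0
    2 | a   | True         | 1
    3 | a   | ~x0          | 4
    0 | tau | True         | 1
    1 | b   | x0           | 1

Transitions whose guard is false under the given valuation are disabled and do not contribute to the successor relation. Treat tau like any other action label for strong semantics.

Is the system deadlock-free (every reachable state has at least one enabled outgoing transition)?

Reachable = {0,1}
  0: tau→1  [1 out]
  1: b→1  [1 out]

Answer: DEADLOCK-FREE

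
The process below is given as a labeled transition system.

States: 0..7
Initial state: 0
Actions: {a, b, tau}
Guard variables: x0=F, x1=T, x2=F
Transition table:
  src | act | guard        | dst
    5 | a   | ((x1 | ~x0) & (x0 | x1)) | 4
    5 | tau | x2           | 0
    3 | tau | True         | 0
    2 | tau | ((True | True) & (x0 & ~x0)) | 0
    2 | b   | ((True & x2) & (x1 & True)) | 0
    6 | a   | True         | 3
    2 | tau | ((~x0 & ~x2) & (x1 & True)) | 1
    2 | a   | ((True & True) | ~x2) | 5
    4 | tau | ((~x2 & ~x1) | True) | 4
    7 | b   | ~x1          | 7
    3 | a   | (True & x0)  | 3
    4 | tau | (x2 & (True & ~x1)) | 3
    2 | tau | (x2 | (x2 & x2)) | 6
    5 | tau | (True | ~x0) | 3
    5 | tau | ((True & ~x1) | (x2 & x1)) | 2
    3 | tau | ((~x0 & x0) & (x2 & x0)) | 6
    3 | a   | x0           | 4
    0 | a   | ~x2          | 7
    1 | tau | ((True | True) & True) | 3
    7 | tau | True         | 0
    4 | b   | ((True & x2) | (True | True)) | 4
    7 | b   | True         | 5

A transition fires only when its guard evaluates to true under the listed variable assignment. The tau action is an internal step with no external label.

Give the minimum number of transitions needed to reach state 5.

Layered search for 5:
  depth 0: {0}
  depth 1: {7}
  depth 2: {5}
5 enters at depth 2; path a·b

Answer: 2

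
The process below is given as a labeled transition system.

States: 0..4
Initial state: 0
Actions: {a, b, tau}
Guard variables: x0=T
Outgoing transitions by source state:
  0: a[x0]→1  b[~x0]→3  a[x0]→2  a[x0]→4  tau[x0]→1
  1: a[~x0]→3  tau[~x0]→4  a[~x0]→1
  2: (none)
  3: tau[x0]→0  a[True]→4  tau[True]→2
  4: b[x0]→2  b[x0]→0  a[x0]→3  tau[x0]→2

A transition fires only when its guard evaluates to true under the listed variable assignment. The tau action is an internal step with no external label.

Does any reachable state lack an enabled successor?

Reachable = {0,1,2,3,4}
  0: a→1  a→2  a→4  tau→1  [4 out]
  1: ∅  [STUCK]
  2: ∅  [STUCK]
  3: a→4  tau→0  tau→2  [3 out]
  4: a→3  b→0  b→2  tau→2  [4 out]
Path to 1: a

Answer: DEADLOCK at state 1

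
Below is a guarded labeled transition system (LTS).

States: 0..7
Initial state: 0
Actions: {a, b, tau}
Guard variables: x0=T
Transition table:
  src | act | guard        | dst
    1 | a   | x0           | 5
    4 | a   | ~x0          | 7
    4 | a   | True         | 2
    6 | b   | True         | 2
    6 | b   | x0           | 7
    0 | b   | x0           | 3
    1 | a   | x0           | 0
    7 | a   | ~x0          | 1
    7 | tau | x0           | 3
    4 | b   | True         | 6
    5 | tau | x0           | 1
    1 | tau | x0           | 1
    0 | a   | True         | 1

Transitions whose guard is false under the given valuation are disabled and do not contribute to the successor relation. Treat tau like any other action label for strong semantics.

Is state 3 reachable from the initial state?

11 transition(s) survive guard evaluation.
Layer 0: {0}
Layer 1: {1,3}  now seen {0,1,3}
Layer 2: {5}  now seen {0,1,3,5}
Reach set: {0,1,3,5}
trace reaching 3: b

Answer: REACHABLE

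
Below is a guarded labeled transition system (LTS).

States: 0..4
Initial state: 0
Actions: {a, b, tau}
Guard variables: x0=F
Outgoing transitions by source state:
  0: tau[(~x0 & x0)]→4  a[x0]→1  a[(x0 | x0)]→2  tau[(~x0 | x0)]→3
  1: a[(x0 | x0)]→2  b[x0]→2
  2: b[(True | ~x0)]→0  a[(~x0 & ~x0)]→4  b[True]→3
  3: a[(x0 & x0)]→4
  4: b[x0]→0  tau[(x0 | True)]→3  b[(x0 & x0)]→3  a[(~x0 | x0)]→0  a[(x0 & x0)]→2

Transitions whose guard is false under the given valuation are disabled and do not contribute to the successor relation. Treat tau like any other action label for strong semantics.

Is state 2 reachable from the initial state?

Answer: UNREACHABLE

Trace:
After dropping false guards: 6 live edges.
Layer 0: {0}
Layer 1: {3}  now seen {0,3}
Reach set: {0,3}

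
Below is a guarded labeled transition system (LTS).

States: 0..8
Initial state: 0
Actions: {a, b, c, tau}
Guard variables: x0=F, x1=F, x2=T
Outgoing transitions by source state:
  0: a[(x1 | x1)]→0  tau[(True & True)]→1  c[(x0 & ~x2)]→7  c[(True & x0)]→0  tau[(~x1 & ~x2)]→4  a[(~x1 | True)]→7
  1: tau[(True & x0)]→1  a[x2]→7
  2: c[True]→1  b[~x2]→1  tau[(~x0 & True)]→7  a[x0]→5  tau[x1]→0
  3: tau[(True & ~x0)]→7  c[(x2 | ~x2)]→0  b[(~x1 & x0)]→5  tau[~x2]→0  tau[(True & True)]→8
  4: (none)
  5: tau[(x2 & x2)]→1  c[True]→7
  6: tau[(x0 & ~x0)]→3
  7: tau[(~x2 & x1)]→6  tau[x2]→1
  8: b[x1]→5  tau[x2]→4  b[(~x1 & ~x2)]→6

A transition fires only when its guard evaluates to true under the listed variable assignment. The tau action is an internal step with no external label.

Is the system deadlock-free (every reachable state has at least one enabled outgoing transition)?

Reach set: {0,1,7}
  0: a→7  tau→1  [deg 2]
  1: a→7  [deg 1]
  7: tau→1  [deg 1]

Answer: DEADLOCK-FREE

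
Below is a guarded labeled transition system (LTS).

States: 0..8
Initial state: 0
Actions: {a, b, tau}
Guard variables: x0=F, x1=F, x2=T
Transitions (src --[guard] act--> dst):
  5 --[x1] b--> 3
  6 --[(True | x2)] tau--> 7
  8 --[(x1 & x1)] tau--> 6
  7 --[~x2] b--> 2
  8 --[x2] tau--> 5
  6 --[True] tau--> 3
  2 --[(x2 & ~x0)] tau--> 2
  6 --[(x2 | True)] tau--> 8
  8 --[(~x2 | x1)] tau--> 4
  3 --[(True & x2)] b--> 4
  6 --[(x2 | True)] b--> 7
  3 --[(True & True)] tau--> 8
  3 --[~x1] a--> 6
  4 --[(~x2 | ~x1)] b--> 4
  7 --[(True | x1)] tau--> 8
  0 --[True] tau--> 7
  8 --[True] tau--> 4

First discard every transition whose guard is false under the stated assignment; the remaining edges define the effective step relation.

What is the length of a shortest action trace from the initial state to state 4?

BFS to 4:
  Layer 0: {0}
  Layer 1: {7}
  Layer 2: {8}
  Layer 3: {4,5}
first hit 4 at d=3 via tau·tau·tau

Answer: 3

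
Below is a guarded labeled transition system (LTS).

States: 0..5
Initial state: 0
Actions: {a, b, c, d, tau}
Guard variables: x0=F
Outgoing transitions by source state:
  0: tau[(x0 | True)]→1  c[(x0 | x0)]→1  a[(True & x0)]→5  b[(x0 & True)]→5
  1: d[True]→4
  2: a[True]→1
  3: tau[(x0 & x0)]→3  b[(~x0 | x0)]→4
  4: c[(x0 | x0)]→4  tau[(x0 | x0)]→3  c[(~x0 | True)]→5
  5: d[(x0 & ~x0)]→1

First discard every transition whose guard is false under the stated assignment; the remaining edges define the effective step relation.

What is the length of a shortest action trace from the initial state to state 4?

Breadth-first toward 4:
  L0 = {0}
  L1 = {1}
  L2 = {4}
depth(4)=2, e.g. tau·d

Answer: 2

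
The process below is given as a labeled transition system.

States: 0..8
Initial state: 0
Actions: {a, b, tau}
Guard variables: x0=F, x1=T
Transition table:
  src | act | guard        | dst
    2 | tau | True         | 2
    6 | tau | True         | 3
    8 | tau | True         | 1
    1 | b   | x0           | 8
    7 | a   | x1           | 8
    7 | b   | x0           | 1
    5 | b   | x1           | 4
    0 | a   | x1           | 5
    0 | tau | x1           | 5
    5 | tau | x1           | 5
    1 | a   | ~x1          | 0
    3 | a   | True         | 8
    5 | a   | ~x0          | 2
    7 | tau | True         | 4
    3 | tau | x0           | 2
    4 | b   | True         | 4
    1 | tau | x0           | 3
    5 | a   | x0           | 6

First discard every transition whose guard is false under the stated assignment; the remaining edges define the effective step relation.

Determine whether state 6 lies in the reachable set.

After dropping false guards: 12 live edges.
Layer 0: {0}
Layer 1: {5}  now seen {0,5}
Layer 2: {2,4}  now seen {0,2,4,5}
R = {0,2,4,5}

Answer: UNREACHABLE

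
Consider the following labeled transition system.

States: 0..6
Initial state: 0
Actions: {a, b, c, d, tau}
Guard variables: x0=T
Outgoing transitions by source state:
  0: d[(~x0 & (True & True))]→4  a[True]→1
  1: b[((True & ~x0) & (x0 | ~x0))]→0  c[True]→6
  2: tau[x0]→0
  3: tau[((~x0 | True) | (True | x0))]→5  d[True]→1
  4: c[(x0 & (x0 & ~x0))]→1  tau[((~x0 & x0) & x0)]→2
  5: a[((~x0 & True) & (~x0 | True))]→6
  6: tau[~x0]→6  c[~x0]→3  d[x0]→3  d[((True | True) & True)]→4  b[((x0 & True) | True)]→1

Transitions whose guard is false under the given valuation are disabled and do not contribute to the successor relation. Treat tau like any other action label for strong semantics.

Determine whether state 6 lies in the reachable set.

After dropping false guards: 8 live edges.
L0 = {0}
L1 = {1}  now seen {0,1}
L2 = {6}  now seen {0,1,6}
L3 = {3,4}  now seen {0,1,3,4,6}
L4 = {5}  now seen {0,1,3,4,5,6}
Reachable = {0,1,3,4,5,6}
witness 6: a·c

Answer: REACHABLE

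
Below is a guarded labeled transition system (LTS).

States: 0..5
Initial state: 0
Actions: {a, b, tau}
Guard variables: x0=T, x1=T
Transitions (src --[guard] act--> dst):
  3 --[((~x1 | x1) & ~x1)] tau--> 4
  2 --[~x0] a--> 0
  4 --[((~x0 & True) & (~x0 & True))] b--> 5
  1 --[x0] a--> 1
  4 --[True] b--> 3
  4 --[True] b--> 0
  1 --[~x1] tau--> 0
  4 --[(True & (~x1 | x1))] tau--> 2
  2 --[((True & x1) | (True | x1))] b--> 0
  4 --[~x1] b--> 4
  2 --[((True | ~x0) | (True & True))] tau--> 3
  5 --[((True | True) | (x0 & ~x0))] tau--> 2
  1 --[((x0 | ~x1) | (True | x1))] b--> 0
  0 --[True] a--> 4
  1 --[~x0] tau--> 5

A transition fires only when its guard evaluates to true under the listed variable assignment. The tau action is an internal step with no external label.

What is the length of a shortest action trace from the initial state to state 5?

Answer: UNREACHABLE

Analysis:
BFS to 5:
  L0 = {0}
  L1 = {4}
  L2 = {2,3}
5 never appears.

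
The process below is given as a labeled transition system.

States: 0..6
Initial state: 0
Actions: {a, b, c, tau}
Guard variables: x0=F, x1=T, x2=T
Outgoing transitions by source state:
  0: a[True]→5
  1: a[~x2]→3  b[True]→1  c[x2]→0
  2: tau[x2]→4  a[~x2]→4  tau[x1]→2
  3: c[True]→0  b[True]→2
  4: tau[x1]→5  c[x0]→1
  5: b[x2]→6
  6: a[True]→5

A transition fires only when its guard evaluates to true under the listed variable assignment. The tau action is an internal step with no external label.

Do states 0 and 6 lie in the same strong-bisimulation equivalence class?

Refine partition for ~:
  π0 = {{0,1,2,3,4,5,6}}
  π1 = {{0,6},{1,3},{2,4},{5}}
  π2 = {{0,6},{1},{2},{3},{4},{5}}
Fixed point at round 3; 6 class(es).
class of 0: {0,6}; class of 6: {0,6}

Answer: BISIMILAR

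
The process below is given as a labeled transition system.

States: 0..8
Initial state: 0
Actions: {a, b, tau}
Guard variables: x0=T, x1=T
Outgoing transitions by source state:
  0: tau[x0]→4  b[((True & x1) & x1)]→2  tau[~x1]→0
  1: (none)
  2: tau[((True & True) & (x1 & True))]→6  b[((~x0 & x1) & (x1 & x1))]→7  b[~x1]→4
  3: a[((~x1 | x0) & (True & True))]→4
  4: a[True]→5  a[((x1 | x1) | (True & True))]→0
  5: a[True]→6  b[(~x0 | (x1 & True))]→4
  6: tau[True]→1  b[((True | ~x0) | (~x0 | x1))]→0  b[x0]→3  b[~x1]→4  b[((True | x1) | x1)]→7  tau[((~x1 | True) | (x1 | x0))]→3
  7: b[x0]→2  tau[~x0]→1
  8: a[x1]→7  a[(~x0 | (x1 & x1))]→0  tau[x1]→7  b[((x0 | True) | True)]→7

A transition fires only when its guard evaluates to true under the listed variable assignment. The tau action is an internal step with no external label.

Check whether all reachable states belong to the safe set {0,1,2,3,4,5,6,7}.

Inv-set: {0,1,2,3,4,5,6,7}
R = {0,1,2,3,4,5,6,7}
  0: safe
  1: safe
  2: safe
  3: safe
  4: safe
  5: safe
  6: safe
  7: safe

Answer: INVARIANT HOLDS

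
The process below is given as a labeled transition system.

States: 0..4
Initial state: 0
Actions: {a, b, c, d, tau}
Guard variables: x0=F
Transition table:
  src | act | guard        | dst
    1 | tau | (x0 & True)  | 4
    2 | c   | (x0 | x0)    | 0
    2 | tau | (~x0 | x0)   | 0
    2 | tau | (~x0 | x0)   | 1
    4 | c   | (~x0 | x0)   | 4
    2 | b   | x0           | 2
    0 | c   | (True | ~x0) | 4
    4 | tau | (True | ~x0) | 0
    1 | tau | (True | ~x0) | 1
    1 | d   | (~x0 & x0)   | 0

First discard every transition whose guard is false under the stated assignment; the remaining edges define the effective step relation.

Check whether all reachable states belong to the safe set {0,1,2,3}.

Inv-set: {0,1,2,3}
Reach set: {0,4}
  0: ✓
  4: VIOLATES
witness against invariant: c → 4

Answer: INVARIANT VIOLATED at state 4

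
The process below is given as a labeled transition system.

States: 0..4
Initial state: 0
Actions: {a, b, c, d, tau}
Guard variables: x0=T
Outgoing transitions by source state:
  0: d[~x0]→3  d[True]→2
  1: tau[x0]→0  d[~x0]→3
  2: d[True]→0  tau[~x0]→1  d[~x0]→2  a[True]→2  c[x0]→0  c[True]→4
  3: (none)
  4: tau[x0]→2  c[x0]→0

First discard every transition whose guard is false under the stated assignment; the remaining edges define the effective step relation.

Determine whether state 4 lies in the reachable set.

Answer: REACHABLE

Working:
8 transition(s) survive guard evaluation.
L0 = {0}
L1 = {2}  total {0,2}
L2 = {4}  total {0,2,4}
R = {0,2,4}
trace reaching 4: d·c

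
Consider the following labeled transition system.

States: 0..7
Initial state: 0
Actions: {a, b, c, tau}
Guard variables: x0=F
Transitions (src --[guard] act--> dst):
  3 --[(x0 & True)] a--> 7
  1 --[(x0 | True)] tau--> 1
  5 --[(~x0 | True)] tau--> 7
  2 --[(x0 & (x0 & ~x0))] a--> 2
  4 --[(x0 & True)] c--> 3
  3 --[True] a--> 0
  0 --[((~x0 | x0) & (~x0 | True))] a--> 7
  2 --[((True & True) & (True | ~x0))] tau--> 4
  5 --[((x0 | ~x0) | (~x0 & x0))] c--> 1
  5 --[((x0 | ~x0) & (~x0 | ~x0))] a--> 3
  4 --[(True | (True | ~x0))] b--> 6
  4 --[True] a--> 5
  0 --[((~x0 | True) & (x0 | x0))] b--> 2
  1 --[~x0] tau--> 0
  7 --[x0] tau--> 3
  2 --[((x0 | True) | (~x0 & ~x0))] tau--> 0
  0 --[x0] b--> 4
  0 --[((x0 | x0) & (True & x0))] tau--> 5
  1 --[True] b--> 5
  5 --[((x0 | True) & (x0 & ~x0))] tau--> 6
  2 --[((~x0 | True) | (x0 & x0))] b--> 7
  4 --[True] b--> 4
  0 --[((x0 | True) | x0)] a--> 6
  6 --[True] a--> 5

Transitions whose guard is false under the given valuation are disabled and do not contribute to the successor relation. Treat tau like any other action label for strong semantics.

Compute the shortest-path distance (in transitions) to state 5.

BFS to 5:
  Layer 0: {0}
  Layer 1: {6,7}
  Layer 2: {5}
5 enters at depth 2; path a·a

Answer: 2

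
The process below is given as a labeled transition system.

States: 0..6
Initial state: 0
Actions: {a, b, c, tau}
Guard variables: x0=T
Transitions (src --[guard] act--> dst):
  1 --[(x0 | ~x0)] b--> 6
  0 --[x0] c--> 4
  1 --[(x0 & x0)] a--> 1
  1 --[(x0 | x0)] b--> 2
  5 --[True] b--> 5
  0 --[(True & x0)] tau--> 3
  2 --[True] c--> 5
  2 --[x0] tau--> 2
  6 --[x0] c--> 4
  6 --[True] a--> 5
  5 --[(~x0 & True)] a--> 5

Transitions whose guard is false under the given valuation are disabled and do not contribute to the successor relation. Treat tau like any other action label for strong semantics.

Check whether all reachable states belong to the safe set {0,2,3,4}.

Allowed set {0,2,3,4}
R = {0,3,4}
  0: ok
  3: ok
  4: ok

Answer: INVARIANT HOLDS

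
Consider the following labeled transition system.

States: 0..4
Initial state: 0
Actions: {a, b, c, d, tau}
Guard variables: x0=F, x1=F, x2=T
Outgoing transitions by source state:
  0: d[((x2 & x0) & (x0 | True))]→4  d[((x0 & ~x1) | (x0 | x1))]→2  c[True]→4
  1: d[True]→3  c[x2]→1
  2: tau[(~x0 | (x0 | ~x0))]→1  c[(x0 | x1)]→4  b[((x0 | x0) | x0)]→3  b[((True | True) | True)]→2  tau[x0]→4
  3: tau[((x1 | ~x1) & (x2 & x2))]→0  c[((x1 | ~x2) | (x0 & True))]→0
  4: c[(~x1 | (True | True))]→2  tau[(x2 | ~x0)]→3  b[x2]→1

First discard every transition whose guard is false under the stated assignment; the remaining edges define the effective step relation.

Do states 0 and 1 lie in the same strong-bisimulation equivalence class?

Answer: NOT BISIMILAR

Trace:
Bisimulation quotient by refinement:
  round 0: {{0,1,2,3,4}}
  round 1: {{0},{1},{2},{3},{4}}
stable after 2 split(s): 5 block(s)
0∈{0}, 1∈{1}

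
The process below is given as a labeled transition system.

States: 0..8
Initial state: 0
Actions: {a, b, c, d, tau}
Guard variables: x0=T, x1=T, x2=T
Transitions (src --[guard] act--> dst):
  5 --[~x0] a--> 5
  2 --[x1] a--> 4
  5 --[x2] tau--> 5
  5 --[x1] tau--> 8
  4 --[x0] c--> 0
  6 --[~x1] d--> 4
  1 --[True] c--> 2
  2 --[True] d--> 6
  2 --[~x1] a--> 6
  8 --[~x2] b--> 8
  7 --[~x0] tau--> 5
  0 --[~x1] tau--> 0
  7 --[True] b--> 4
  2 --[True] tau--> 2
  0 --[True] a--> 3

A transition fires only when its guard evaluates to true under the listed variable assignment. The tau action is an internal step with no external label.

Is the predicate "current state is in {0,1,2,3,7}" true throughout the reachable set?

Inv-set: {0,1,2,3,7}
Reachable = {0,3}
  0: ok
  3: ok

Answer: INVARIANT HOLDS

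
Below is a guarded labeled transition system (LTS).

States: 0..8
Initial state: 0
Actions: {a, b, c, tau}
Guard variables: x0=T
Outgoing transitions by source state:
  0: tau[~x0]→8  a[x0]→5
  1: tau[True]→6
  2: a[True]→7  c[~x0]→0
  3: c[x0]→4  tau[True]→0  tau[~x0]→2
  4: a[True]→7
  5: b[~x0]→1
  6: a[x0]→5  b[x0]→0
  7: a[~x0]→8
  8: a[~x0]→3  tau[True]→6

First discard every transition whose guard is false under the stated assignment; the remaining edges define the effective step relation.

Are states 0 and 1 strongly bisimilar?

Bisimulation quotient by refinement:
  round 0: {{0,1,2,3,4,5,6,7,8}}
  round 1: {{0,2,4},{1,8},{3},{5,7},{6}}
stable after 2 split(s): 5 block(s)
0∈{0,2,4}, 1∈{1,8}

Answer: NOT BISIMILAR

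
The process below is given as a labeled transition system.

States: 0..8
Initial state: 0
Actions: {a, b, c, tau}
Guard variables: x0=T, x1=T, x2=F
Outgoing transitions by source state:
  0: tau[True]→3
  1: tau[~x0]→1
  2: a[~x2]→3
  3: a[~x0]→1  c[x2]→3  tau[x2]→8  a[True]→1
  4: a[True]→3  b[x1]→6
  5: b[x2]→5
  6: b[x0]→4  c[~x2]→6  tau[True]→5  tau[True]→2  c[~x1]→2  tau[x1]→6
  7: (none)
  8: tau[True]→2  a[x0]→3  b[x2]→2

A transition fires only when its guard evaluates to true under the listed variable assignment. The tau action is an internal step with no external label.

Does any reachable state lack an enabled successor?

Reachable = {0,1,3}
  0: tau→3  [1 out]
  1: ∅  [no exit]
  3: a→1  [1 out]
Path to 1: tau·a

Answer: DEADLOCK at state 1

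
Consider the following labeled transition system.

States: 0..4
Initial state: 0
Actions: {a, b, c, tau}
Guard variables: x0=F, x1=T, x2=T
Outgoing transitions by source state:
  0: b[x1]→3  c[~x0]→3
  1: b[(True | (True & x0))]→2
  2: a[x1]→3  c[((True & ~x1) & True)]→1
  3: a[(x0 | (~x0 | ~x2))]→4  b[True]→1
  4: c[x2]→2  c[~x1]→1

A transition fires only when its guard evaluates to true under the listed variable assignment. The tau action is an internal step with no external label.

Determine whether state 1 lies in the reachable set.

Answer: REACHABLE

Trace:
Guard filter leaves 7 enabled edge(s).
L0 = {0}
L1 = {3}  cumulative {0,3}
L2 = {1,4}  cumulative {0,1,3,4}
L3 = {2}  cumulative {0,1,2,3,4}
Reach set: {0,1,2,3,4}
witness 1: b·b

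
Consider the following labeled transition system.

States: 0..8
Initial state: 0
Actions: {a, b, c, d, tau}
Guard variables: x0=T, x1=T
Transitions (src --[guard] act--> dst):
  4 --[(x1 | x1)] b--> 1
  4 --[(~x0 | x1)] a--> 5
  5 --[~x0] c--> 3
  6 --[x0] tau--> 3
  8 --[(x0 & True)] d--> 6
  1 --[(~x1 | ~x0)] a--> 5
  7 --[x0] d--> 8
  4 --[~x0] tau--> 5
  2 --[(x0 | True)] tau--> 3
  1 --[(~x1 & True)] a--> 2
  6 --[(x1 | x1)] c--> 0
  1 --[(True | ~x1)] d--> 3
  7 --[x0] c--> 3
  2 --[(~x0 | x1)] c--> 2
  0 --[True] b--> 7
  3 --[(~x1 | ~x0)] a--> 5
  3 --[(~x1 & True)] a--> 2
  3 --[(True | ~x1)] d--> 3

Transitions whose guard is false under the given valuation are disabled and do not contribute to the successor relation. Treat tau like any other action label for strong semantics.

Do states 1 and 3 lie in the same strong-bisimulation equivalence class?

Refine partition for ~:
  round 0: {{0,1,2,3,4,5,6,7,8}}
  round 1: {{0},{1,3,8},{2,6},{4},{5},{7}}
  round 2: {{0},{1,3},{2},{4},{5},{6},{7},{8}}
Fixed point at round 3; 8 class(es).
[1]={1,3}  [3]={1,3}

Answer: BISIMILAR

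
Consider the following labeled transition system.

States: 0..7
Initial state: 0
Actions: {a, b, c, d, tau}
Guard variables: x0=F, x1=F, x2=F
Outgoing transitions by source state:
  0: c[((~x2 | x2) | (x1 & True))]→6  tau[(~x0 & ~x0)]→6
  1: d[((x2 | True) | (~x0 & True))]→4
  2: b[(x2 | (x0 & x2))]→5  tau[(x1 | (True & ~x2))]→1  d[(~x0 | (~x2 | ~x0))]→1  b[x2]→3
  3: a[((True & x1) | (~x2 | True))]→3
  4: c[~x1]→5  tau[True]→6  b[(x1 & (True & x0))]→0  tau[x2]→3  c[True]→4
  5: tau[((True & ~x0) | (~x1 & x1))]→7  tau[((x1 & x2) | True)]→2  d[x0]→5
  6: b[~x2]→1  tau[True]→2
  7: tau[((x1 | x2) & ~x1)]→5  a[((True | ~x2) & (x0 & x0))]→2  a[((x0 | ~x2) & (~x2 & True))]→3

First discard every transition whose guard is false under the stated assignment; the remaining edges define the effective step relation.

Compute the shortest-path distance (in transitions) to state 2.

BFS to 2:
  Layer 0: {0}
  Layer 1: {6}
  Layer 2: {1,2}
depth(2)=2, e.g. c·tau

Answer: 2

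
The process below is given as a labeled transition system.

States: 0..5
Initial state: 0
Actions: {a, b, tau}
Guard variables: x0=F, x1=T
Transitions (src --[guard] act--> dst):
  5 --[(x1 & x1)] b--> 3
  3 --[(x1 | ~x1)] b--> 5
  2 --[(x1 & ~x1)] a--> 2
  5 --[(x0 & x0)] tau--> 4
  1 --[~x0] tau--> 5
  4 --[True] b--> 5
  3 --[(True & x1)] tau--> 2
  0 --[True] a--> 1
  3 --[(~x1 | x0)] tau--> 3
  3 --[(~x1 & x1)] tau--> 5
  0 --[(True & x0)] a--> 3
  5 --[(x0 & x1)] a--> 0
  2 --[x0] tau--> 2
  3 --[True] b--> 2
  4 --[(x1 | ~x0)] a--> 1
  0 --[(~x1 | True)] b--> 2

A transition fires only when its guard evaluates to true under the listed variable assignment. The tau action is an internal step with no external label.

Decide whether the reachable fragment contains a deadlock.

Reach set: {0,1,2,3,5}
  0: a→1  b→2  [2 out]
  1: tau→5  [1 out]
  2: ∅  [deadlock]
  3: b→2  b→5  tau→2  [3 out]
  5: b→3  [1 out]
trace reaching 2: b

Answer: DEADLOCK at state 2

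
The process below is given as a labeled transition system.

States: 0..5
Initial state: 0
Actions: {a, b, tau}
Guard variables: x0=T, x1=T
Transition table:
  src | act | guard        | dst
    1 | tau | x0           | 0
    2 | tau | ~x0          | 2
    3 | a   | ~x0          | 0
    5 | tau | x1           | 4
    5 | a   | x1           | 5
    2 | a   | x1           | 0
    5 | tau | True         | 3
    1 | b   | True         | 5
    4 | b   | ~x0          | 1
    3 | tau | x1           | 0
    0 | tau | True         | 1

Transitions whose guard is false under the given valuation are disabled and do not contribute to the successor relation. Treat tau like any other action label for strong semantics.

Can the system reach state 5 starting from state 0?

Guard filter leaves 8 enabled edge(s).
depth 0: {0}
depth 1: {1}  now seen {0,1}
depth 2: {5}  now seen {0,1,5}
depth 3: {3,4}  now seen {0,1,3,4,5}
Reachable = {0,1,3,4,5}
trace reaching 5: tau·b

Answer: REACHABLE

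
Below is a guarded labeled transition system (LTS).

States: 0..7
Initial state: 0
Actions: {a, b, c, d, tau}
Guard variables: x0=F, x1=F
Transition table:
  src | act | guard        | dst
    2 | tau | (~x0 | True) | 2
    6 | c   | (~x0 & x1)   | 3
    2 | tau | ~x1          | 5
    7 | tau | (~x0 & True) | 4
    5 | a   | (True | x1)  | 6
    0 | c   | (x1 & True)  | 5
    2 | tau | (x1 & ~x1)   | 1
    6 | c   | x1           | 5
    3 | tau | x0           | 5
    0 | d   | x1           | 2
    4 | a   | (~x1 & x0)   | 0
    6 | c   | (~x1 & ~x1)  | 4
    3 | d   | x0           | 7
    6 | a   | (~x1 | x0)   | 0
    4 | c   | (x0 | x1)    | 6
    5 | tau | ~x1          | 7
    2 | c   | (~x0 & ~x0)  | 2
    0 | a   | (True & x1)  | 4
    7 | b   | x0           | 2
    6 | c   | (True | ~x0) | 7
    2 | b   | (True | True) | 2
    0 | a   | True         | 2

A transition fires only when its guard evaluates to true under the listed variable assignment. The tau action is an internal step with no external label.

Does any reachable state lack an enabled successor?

Reachable = {0,2,4,5,6,7}
  0: a→2  [1 out]
  2: b→2  c→2  tau→2  tau→5  [4 out]
  4: ∅  [no exit]
  5: a→6  tau→7  [2 out]
  6: a→0  c→4  c→7  [3 out]
  7: tau→4  [1 out]
trace reaching 4: a·tau·a·c

Answer: DEADLOCK at state 4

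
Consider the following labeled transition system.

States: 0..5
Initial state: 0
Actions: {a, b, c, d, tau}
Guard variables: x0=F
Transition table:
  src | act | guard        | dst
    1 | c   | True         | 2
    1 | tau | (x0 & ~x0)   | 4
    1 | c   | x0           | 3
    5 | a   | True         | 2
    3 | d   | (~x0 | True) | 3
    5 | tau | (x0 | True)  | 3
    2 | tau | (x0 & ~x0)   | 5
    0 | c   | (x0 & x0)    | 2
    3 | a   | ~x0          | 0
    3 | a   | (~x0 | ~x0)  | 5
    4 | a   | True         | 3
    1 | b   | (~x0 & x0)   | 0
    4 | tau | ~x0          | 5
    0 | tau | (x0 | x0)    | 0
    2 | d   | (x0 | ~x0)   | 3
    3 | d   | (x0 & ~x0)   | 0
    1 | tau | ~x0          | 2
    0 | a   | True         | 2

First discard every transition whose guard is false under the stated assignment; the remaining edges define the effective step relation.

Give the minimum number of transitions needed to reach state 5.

Layered search for 5:
  Layer 0: {0}
  Layer 1: {2}
  Layer 2: {3}
  Layer 3: {5}
5 enters at depth 3; path a·d·a

Answer: 3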